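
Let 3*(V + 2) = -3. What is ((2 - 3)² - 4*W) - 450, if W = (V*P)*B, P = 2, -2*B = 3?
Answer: -485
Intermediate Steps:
B = -3/2 (B = -½*3 = -3/2 ≈ -1.5000)
V = -3 (V = -2 + (⅓)*(-3) = -2 - 1 = -3)
W = 9 (W = -3*2*(-3/2) = -6*(-3/2) = 9)
((2 - 3)² - 4*W) - 450 = ((2 - 3)² - 4*9) - 450 = ((-1)² - 36) - 450 = (1 - 36) - 450 = -35 - 450 = -485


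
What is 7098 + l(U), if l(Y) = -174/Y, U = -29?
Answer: 7104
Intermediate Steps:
7098 + l(U) = 7098 - 174/(-29) = 7098 - 174*(-1/29) = 7098 + 6 = 7104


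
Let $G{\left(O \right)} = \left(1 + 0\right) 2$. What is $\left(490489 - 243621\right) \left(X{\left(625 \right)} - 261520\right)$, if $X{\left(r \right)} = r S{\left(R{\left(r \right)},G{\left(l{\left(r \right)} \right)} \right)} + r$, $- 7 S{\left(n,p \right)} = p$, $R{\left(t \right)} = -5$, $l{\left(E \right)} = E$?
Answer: $- \frac{451154973020}{7} \approx -6.4451 \cdot 10^{10}$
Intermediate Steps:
$G{\left(O \right)} = 2$ ($G{\left(O \right)} = 1 \cdot 2 = 2$)
$S{\left(n,p \right)} = - \frac{p}{7}$
$X{\left(r \right)} = \frac{5 r}{7}$ ($X{\left(r \right)} = r \left(\left(- \frac{1}{7}\right) 2\right) + r = r \left(- \frac{2}{7}\right) + r = - \frac{2 r}{7} + r = \frac{5 r}{7}$)
$\left(490489 - 243621\right) \left(X{\left(625 \right)} - 261520\right) = \left(490489 - 243621\right) \left(\frac{5}{7} \cdot 625 - 261520\right) = 246868 \left(\frac{3125}{7} - 261520\right) = 246868 \left(- \frac{1827515}{7}\right) = - \frac{451154973020}{7}$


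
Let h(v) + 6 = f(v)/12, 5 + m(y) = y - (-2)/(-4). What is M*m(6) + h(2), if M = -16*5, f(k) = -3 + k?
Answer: -553/12 ≈ -46.083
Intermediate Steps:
m(y) = -11/2 + y (m(y) = -5 + (y - (-2)/(-4)) = -5 + (y - (-2)*(-1)/4) = -5 + (y - 1*½) = -5 + (y - ½) = -5 + (-½ + y) = -11/2 + y)
M = -80
h(v) = -25/4 + v/12 (h(v) = -6 + (-3 + v)/12 = -6 + (-3 + v)*(1/12) = -6 + (-¼ + v/12) = -25/4 + v/12)
M*m(6) + h(2) = -80*(-11/2 + 6) + (-25/4 + (1/12)*2) = -80*½ + (-25/4 + ⅙) = -40 - 73/12 = -553/12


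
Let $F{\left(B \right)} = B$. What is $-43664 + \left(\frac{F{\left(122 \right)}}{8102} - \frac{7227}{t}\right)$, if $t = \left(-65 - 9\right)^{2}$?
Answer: $- \frac{968639505805}{22183276} \approx -43665.0$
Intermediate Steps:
$t = 5476$ ($t = \left(-74\right)^{2} = 5476$)
$-43664 + \left(\frac{F{\left(122 \right)}}{8102} - \frac{7227}{t}\right) = -43664 + \left(\frac{122}{8102} - \frac{7227}{5476}\right) = -43664 + \left(122 \cdot \frac{1}{8102} - \frac{7227}{5476}\right) = -43664 + \left(\frac{61}{4051} - \frac{7227}{5476}\right) = -43664 - \frac{28942541}{22183276} = - \frac{968639505805}{22183276}$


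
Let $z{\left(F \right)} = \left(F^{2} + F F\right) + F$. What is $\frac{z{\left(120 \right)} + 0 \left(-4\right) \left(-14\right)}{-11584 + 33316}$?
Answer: $\frac{2410}{1811} \approx 1.3308$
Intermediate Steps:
$z{\left(F \right)} = F + 2 F^{2}$ ($z{\left(F \right)} = \left(F^{2} + F^{2}\right) + F = 2 F^{2} + F = F + 2 F^{2}$)
$\frac{z{\left(120 \right)} + 0 \left(-4\right) \left(-14\right)}{-11584 + 33316} = \frac{120 \left(1 + 2 \cdot 120\right) + 0 \left(-4\right) \left(-14\right)}{-11584 + 33316} = \frac{120 \left(1 + 240\right) + 0 \left(-14\right)}{21732} = \left(120 \cdot 241 + 0\right) \frac{1}{21732} = \left(28920 + 0\right) \frac{1}{21732} = 28920 \cdot \frac{1}{21732} = \frac{2410}{1811}$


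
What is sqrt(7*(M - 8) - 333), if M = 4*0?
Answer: I*sqrt(389) ≈ 19.723*I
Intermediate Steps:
M = 0
sqrt(7*(M - 8) - 333) = sqrt(7*(0 - 8) - 333) = sqrt(7*(-8) - 333) = sqrt(-56 - 333) = sqrt(-389) = I*sqrt(389)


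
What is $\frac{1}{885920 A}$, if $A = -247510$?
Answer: $- \frac{1}{219274059200} \approx -4.5605 \cdot 10^{-12}$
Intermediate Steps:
$\frac{1}{885920 A} = \frac{1}{885920 \left(-247510\right)} = \frac{1}{885920} \left(- \frac{1}{247510}\right) = - \frac{1}{219274059200}$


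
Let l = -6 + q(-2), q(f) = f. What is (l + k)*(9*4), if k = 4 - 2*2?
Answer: -288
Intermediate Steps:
k = 0 (k = 4 - 4 = 0)
l = -8 (l = -6 - 2 = -8)
(l + k)*(9*4) = (-8 + 0)*(9*4) = -8*36 = -288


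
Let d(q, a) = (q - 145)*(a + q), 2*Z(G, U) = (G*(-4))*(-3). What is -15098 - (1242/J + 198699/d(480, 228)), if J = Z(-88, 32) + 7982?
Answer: -4449021595411/294656620 ≈ -15099.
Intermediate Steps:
Z(G, U) = 6*G (Z(G, U) = ((G*(-4))*(-3))/2 = (-4*G*(-3))/2 = (12*G)/2 = 6*G)
J = 7454 (J = 6*(-88) + 7982 = -528 + 7982 = 7454)
d(q, a) = (-145 + q)*(a + q)
-15098 - (1242/J + 198699/d(480, 228)) = -15098 - (1242/7454 + 198699/(480**2 - 145*228 - 145*480 + 228*480)) = -15098 - (1242*(1/7454) + 198699/(230400 - 33060 - 69600 + 109440)) = -15098 - (621/3727 + 198699/237180) = -15098 - (621/3727 + 198699*(1/237180)) = -15098 - (621/3727 + 66233/79060) = -15098 - 1*295946651/294656620 = -15098 - 295946651/294656620 = -4449021595411/294656620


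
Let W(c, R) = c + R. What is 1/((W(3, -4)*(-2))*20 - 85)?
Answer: -1/45 ≈ -0.022222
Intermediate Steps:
W(c, R) = R + c
1/((W(3, -4)*(-2))*20 - 85) = 1/(((-4 + 3)*(-2))*20 - 85) = 1/(-1*(-2)*20 - 85) = 1/(2*20 - 85) = 1/(40 - 85) = 1/(-45) = -1/45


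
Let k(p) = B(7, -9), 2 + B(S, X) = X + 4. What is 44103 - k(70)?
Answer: 44110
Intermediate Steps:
B(S, X) = 2 + X (B(S, X) = -2 + (X + 4) = -2 + (4 + X) = 2 + X)
k(p) = -7 (k(p) = 2 - 9 = -7)
44103 - k(70) = 44103 - 1*(-7) = 44103 + 7 = 44110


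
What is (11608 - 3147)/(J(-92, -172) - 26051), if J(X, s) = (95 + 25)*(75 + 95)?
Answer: -8461/5651 ≈ -1.4973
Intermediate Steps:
J(X, s) = 20400 (J(X, s) = 120*170 = 20400)
(11608 - 3147)/(J(-92, -172) - 26051) = (11608 - 3147)/(20400 - 26051) = 8461/(-5651) = 8461*(-1/5651) = -8461/5651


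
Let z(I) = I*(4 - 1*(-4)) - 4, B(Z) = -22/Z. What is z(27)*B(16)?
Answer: -583/2 ≈ -291.50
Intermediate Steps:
z(I) = -4 + 8*I (z(I) = I*(4 + 4) - 4 = I*8 - 4 = 8*I - 4 = -4 + 8*I)
z(27)*B(16) = (-4 + 8*27)*(-22/16) = (-4 + 216)*(-22*1/16) = 212*(-11/8) = -583/2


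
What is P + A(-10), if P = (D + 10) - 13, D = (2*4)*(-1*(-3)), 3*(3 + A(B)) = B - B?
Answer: 18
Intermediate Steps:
A(B) = -3 (A(B) = -3 + (B - B)/3 = -3 + (⅓)*0 = -3 + 0 = -3)
D = 24 (D = 8*3 = 24)
P = 21 (P = (24 + 10) - 13 = 34 - 13 = 21)
P + A(-10) = 21 - 3 = 18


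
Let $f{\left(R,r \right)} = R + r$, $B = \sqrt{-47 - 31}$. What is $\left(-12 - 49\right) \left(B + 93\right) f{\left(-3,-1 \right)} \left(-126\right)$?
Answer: $-2859192 - 30744 i \sqrt{78} \approx -2.8592 \cdot 10^{6} - 2.7152 \cdot 10^{5} i$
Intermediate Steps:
$B = i \sqrt{78}$ ($B = \sqrt{-78} = i \sqrt{78} \approx 8.8318 i$)
$\left(-12 - 49\right) \left(B + 93\right) f{\left(-3,-1 \right)} \left(-126\right) = \left(-12 - 49\right) \left(i \sqrt{78} + 93\right) \left(-3 - 1\right) \left(-126\right) = - 61 \left(93 + i \sqrt{78}\right) \left(-4\right) \left(-126\right) = \left(-5673 - 61 i \sqrt{78}\right) \left(-4\right) \left(-126\right) = \left(22692 + 244 i \sqrt{78}\right) \left(-126\right) = -2859192 - 30744 i \sqrt{78}$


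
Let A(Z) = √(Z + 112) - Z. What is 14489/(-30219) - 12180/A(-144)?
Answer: (-14489*√2 + 92538459*I)/(30219*(√2 - 36*I)) ≈ -84.932 + 3.3176*I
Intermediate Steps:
A(Z) = √(112 + Z) - Z
14489/(-30219) - 12180/A(-144) = 14489/(-30219) - 12180/(√(112 - 144) - 1*(-144)) = 14489*(-1/30219) - 12180/(√(-32) + 144) = -14489/30219 - 12180/(4*I*√2 + 144) = -14489/30219 - 12180/(144 + 4*I*√2)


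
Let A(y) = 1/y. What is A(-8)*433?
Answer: -433/8 ≈ -54.125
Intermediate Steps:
A(-8)*433 = 433/(-8) = -⅛*433 = -433/8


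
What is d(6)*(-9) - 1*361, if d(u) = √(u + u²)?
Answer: -361 - 9*√42 ≈ -419.33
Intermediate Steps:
d(6)*(-9) - 1*361 = √(6*(1 + 6))*(-9) - 1*361 = √(6*7)*(-9) - 361 = √42*(-9) - 361 = -9*√42 - 361 = -361 - 9*√42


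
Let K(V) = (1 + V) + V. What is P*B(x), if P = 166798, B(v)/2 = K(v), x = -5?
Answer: -3002364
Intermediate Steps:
K(V) = 1 + 2*V
B(v) = 2 + 4*v (B(v) = 2*(1 + 2*v) = 2 + 4*v)
P*B(x) = 166798*(2 + 4*(-5)) = 166798*(2 - 20) = 166798*(-18) = -3002364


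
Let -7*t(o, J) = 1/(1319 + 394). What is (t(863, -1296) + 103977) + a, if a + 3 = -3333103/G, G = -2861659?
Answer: 3567819715572620/34314153069 ≈ 1.0398e+5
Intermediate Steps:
a = -5251874/2861659 (a = -3 - 3333103/(-2861659) = -3 - 3333103*(-1/2861659) = -3 + 3333103/2861659 = -5251874/2861659 ≈ -1.8353)
t(o, J) = -1/11991 (t(o, J) = -1/(7*(1319 + 394)) = -⅐/1713 = -⅐*1/1713 = -1/11991)
(t(863, -1296) + 103977) + a = (-1/11991 + 103977) - 5251874/2861659 = 1246788206/11991 - 5251874/2861659 = 3567819715572620/34314153069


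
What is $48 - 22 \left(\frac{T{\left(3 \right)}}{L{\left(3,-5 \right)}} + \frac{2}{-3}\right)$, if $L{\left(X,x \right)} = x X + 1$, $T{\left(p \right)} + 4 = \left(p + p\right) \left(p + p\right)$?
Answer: $\frac{2372}{21} \approx 112.95$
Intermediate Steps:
$T{\left(p \right)} = -4 + 4 p^{2}$ ($T{\left(p \right)} = -4 + \left(p + p\right) \left(p + p\right) = -4 + 2 p 2 p = -4 + 4 p^{2}$)
$L{\left(X,x \right)} = 1 + X x$ ($L{\left(X,x \right)} = X x + 1 = 1 + X x$)
$48 - 22 \left(\frac{T{\left(3 \right)}}{L{\left(3,-5 \right)}} + \frac{2}{-3}\right) = 48 - 22 \left(\frac{-4 + 4 \cdot 3^{2}}{1 + 3 \left(-5\right)} + \frac{2}{-3}\right) = 48 - 22 \left(\frac{-4 + 4 \cdot 9}{1 - 15} + 2 \left(- \frac{1}{3}\right)\right) = 48 - 22 \left(\frac{-4 + 36}{-14} - \frac{2}{3}\right) = 48 - 22 \left(32 \left(- \frac{1}{14}\right) - \frac{2}{3}\right) = 48 - 22 \left(- \frac{16}{7} - \frac{2}{3}\right) = 48 - - \frac{1364}{21} = 48 + \frac{1364}{21} = \frac{2372}{21}$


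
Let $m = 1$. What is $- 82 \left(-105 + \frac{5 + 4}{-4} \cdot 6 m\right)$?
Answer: $9717$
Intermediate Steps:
$- 82 \left(-105 + \frac{5 + 4}{-4} \cdot 6 m\right) = - 82 \left(-105 + \frac{5 + 4}{-4} \cdot 6 \cdot 1\right) = - 82 \left(-105 + 9 \left(- \frac{1}{4}\right) 6 \cdot 1\right) = - 82 \left(-105 + \left(- \frac{9}{4}\right) 6 \cdot 1\right) = - 82 \left(-105 - \frac{27}{2}\right) = \left(-82\right) \left(- \frac{237}{2}\right) = 9717$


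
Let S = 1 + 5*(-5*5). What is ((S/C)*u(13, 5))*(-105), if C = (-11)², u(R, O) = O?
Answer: 65100/121 ≈ 538.02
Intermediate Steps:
S = -124 (S = 1 + 5*(-25) = 1 - 125 = -124)
C = 121
((S/C)*u(13, 5))*(-105) = (-124/121*5)*(-105) = (-124*1/121*5)*(-105) = -124/121*5*(-105) = -620/121*(-105) = 65100/121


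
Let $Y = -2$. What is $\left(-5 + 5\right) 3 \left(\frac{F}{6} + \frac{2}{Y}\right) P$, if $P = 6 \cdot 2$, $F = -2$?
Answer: $0$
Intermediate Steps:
$P = 12$
$\left(-5 + 5\right) 3 \left(\frac{F}{6} + \frac{2}{Y}\right) P = \left(-5 + 5\right) 3 \left(- \frac{2}{6} + \frac{2}{-2}\right) 12 = 0 \cdot 3 \left(\left(-2\right) \frac{1}{6} + 2 \left(- \frac{1}{2}\right)\right) 12 = 0 \left(- \frac{1}{3} - 1\right) 12 = 0 \left(- \frac{4}{3}\right) 12 = 0 \cdot 12 = 0$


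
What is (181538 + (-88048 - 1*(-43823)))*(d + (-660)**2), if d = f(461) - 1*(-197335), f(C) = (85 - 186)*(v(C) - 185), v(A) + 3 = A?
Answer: 83124072306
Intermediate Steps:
v(A) = -3 + A
f(C) = 18988 - 101*C (f(C) = (85 - 186)*((-3 + C) - 185) = -101*(-188 + C) = 18988 - 101*C)
d = 169762 (d = (18988 - 101*461) - 1*(-197335) = (18988 - 46561) + 197335 = -27573 + 197335 = 169762)
(181538 + (-88048 - 1*(-43823)))*(d + (-660)**2) = (181538 + (-88048 - 1*(-43823)))*(169762 + (-660)**2) = (181538 + (-88048 + 43823))*(169762 + 435600) = (181538 - 44225)*605362 = 137313*605362 = 83124072306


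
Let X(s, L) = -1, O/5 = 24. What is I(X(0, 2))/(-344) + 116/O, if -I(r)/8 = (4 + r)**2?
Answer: 1517/1290 ≈ 1.1760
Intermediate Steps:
O = 120 (O = 5*24 = 120)
I(r) = -8*(4 + r)**2
I(X(0, 2))/(-344) + 116/O = -8*(4 - 1)**2/(-344) + 116/120 = -8*3**2*(-1/344) + 116*(1/120) = -8*9*(-1/344) + 29/30 = -72*(-1/344) + 29/30 = 9/43 + 29/30 = 1517/1290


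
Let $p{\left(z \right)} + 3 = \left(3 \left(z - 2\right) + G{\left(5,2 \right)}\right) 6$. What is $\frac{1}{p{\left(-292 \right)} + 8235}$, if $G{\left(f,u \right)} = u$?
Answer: $\frac{1}{2952} \approx 0.00033875$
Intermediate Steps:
$p{\left(z \right)} = -27 + 18 z$ ($p{\left(z \right)} = -3 + \left(3 \left(z - 2\right) + 2\right) 6 = -3 + \left(3 \left(-2 + z\right) + 2\right) 6 = -3 + \left(\left(-6 + 3 z\right) + 2\right) 6 = -3 + \left(-4 + 3 z\right) 6 = -3 + \left(-24 + 18 z\right) = -27 + 18 z$)
$\frac{1}{p{\left(-292 \right)} + 8235} = \frac{1}{\left(-27 + 18 \left(-292\right)\right) + 8235} = \frac{1}{\left(-27 - 5256\right) + 8235} = \frac{1}{-5283 + 8235} = \frac{1}{2952}$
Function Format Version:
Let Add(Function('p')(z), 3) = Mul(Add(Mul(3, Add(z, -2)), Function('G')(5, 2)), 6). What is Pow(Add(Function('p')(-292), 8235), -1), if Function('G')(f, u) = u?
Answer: Rational(1, 2952) ≈ 0.00033875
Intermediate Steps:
Function('p')(z) = Add(-27, Mul(18, z)) (Function('p')(z) = Add(-3, Mul(Add(Mul(3, Add(z, -2)), 2), 6)) = Add(-3, Mul(Add(Mul(3, Add(-2, z)), 2), 6)) = Add(-3, Mul(Add(Add(-6, Mul(3, z)), 2), 6)) = Add(-3, Mul(Add(-4, Mul(3, z)), 6)) = Add(-3, Add(-24, Mul(18, z))) = Add(-27, Mul(18, z)))
Pow(Add(Function('p')(-292), 8235), -1) = Pow(Add(Add(-27, Mul(18, -292)), 8235), -1) = Pow(Add(Add(-27, -5256), 8235), -1) = Pow(Add(-5283, 8235), -1) = Pow(2952, -1) = Rational(1, 2952)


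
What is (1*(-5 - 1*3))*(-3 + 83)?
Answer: -640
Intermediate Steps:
(1*(-5 - 1*3))*(-3 + 83) = (1*(-5 - 3))*80 = (1*(-8))*80 = -8*80 = -640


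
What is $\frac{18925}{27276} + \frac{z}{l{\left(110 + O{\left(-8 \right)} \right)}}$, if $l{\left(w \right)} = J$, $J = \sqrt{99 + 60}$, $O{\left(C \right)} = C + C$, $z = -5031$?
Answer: $\frac{18925}{27276} - \frac{1677 \sqrt{159}}{53} \approx -398.29$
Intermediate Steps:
$O{\left(C \right)} = 2 C$
$J = \sqrt{159} \approx 12.61$
$l{\left(w \right)} = \sqrt{159}$
$\frac{18925}{27276} + \frac{z}{l{\left(110 + O{\left(-8 \right)} \right)}} = \frac{18925}{27276} - \frac{5031}{\sqrt{159}} = 18925 \cdot \frac{1}{27276} - 5031 \frac{\sqrt{159}}{159} = \frac{18925}{27276} - \frac{1677 \sqrt{159}}{53}$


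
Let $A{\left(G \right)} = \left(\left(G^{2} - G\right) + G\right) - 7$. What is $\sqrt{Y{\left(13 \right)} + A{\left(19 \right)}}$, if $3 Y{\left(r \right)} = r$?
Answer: $\frac{5 \sqrt{129}}{3} \approx 18.93$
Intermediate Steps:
$Y{\left(r \right)} = \frac{r}{3}$
$A{\left(G \right)} = -7 + G^{2}$ ($A{\left(G \right)} = G^{2} - 7 = -7 + G^{2}$)
$\sqrt{Y{\left(13 \right)} + A{\left(19 \right)}} = \sqrt{\frac{1}{3} \cdot 13 - \left(7 - 19^{2}\right)} = \sqrt{\frac{13}{3} + \left(-7 + 361\right)} = \sqrt{\frac{13}{3} + 354} = \sqrt{\frac{1075}{3}} = \frac{5 \sqrt{129}}{3}$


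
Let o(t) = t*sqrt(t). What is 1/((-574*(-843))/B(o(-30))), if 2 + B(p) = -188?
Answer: -95/241941 ≈ -0.00039266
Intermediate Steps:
o(t) = t**(3/2)
B(p) = -190 (B(p) = -2 - 188 = -190)
1/((-574*(-843))/B(o(-30))) = 1/(-574*(-843)/(-190)) = 1/(483882*(-1/190)) = 1/(-241941/95) = -95/241941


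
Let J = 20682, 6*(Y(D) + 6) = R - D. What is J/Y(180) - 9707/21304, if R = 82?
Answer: -1322478353/1427368 ≈ -926.52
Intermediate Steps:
Y(D) = 23/3 - D/6 (Y(D) = -6 + (82 - D)/6 = -6 + (41/3 - D/6) = 23/3 - D/6)
J/Y(180) - 9707/21304 = 20682/(23/3 - 1/6*180) - 9707/21304 = 20682/(23/3 - 30) - 9707*1/21304 = 20682/(-67/3) - 9707/21304 = 20682*(-3/67) - 9707/21304 = -62046/67 - 9707/21304 = -1322478353/1427368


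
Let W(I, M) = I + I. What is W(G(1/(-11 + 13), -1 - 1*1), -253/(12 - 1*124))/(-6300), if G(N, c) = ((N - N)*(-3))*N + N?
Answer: -1/6300 ≈ -0.00015873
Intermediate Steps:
G(N, c) = N (G(N, c) = (0*(-3))*N + N = 0*N + N = 0 + N = N)
W(I, M) = 2*I
W(G(1/(-11 + 13), -1 - 1*1), -253/(12 - 1*124))/(-6300) = (2/(-11 + 13))/(-6300) = (2/2)*(-1/6300) = (2*(1/2))*(-1/6300) = 1*(-1/6300) = -1/6300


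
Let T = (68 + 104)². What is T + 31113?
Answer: 60697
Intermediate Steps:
T = 29584 (T = 172² = 29584)
T + 31113 = 29584 + 31113 = 60697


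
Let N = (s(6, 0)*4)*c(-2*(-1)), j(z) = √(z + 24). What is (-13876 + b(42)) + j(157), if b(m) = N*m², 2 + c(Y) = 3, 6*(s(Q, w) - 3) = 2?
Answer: 9644 + √181 ≈ 9657.5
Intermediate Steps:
s(Q, w) = 10/3 (s(Q, w) = 3 + (⅙)*2 = 3 + ⅓ = 10/3)
j(z) = √(24 + z)
c(Y) = 1 (c(Y) = -2 + 3 = 1)
N = 40/3 (N = ((10/3)*4)*1 = (40/3)*1 = 40/3 ≈ 13.333)
b(m) = 40*m²/3
(-13876 + b(42)) + j(157) = (-13876 + (40/3)*42²) + √(24 + 157) = (-13876 + (40/3)*1764) + √181 = (-13876 + 23520) + √181 = 9644 + √181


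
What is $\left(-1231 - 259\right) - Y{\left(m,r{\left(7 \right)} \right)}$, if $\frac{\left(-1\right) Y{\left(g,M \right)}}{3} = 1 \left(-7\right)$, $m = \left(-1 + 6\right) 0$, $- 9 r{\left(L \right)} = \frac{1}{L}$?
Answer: $-1511$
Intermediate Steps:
$r{\left(L \right)} = - \frac{1}{9 L}$
$m = 0$ ($m = 5 \cdot 0 = 0$)
$Y{\left(g,M \right)} = 21$ ($Y{\left(g,M \right)} = - 3 \cdot 1 \left(-7\right) = \left(-3\right) \left(-7\right) = 21$)
$\left(-1231 - 259\right) - Y{\left(m,r{\left(7 \right)} \right)} = \left(-1231 - 259\right) - 21 = -1490 - 21 = -1511$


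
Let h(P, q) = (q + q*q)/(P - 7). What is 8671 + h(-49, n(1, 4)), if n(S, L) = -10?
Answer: 242743/28 ≈ 8669.4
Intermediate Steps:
h(P, q) = (q + q²)/(-7 + P)
8671 + h(-49, n(1, 4)) = 8671 - 10*(1 - 10)/(-7 - 49) = 8671 - 10*(-9)/(-56) = 8671 - 10*(-1/56)*(-9) = 8671 - 45/28 = 242743/28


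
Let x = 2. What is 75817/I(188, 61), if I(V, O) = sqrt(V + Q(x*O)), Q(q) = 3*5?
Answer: 10831*sqrt(203)/29 ≈ 5321.3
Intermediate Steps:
Q(q) = 15
I(V, O) = sqrt(15 + V) (I(V, O) = sqrt(V + 15) = sqrt(15 + V))
75817/I(188, 61) = 75817/(sqrt(15 + 188)) = 75817/(sqrt(203)) = 75817*(sqrt(203)/203) = 10831*sqrt(203)/29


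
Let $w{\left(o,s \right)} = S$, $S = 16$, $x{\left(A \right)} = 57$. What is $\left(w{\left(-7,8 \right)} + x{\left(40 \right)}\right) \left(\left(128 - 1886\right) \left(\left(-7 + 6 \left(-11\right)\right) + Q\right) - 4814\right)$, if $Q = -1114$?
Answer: $151981036$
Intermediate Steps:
$w{\left(o,s \right)} = 16$
$\left(w{\left(-7,8 \right)} + x{\left(40 \right)}\right) \left(\left(128 - 1886\right) \left(\left(-7 + 6 \left(-11\right)\right) + Q\right) - 4814\right) = \left(16 + 57\right) \left(\left(128 - 1886\right) \left(\left(-7 + 6 \left(-11\right)\right) - 1114\right) - 4814\right) = 73 \left(- 1758 \left(\left(-7 - 66\right) - 1114\right) - 4814\right) = 73 \left(- 1758 \left(-73 - 1114\right) - 4814\right) = 73 \left(\left(-1758\right) \left(-1187\right) - 4814\right) = 73 \left(2086746 - 4814\right) = 73 \cdot 2081932 = 151981036$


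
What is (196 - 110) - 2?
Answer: 84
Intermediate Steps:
(196 - 110) - 2 = 86 - 2 = 84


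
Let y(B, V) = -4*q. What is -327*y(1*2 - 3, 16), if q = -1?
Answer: -1308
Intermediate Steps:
y(B, V) = 4 (y(B, V) = -4*(-1) = 4)
-327*y(1*2 - 3, 16) = -327*4 = -1308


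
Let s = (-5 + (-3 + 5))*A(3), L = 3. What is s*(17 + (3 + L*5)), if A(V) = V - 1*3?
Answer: 0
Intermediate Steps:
A(V) = -3 + V (A(V) = V - 3 = -3 + V)
s = 0 (s = (-5 + (-3 + 5))*(-3 + 3) = (-5 + 2)*0 = -3*0 = 0)
s*(17 + (3 + L*5)) = 0*(17 + (3 + 3*5)) = 0*(17 + (3 + 15)) = 0*(17 + 18) = 0*35 = 0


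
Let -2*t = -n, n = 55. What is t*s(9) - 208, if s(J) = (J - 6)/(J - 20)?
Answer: -431/2 ≈ -215.50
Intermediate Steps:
t = 55/2 (t = -(-1)*55/2 = -½*(-55) = 55/2 ≈ 27.500)
s(J) = (-6 + J)/(-20 + J)
t*s(9) - 208 = 55*((-6 + 9)/(-20 + 9))/2 - 208 = 55*(3/(-11))/2 - 208 = 55*(-1/11*3)/2 - 208 = (55/2)*(-3/11) - 208 = -15/2 - 208 = -431/2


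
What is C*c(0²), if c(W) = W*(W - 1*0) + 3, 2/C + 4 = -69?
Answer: -6/73 ≈ -0.082192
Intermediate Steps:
C = -2/73 (C = 2/(-4 - 69) = 2/(-73) = 2*(-1/73) = -2/73 ≈ -0.027397)
c(W) = 3 + W² (c(W) = W*(W + 0) + 3 = W*W + 3 = W² + 3 = 3 + W²)
C*c(0²) = -2*(3 + (0²)²)/73 = -2*(3 + 0²)/73 = -2*(3 + 0)/73 = -2/73*3 = -6/73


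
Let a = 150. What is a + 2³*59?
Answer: 622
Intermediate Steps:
a + 2³*59 = 150 + 2³*59 = 150 + 8*59 = 150 + 472 = 622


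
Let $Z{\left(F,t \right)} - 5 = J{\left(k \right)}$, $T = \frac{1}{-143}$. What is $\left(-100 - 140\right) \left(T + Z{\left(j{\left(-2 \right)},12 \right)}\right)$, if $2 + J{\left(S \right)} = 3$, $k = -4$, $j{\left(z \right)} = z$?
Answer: $- \frac{205680}{143} \approx -1438.3$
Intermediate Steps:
$J{\left(S \right)} = 1$ ($J{\left(S \right)} = -2 + 3 = 1$)
$T = - \frac{1}{143} \approx -0.006993$
$Z{\left(F,t \right)} = 6$ ($Z{\left(F,t \right)} = 5 + 1 = 6$)
$\left(-100 - 140\right) \left(T + Z{\left(j{\left(-2 \right)},12 \right)}\right) = \left(-100 - 140\right) \left(- \frac{1}{143} + 6\right) = \left(-240\right) \frac{857}{143} = - \frac{205680}{143}$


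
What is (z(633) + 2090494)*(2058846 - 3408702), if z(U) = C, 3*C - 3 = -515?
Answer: -2821635493440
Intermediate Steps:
C = -512/3 (C = 1 + (1/3)*(-515) = 1 - 515/3 = -512/3 ≈ -170.67)
z(U) = -512/3
(z(633) + 2090494)*(2058846 - 3408702) = (-512/3 + 2090494)*(2058846 - 3408702) = (6270970/3)*(-1349856) = -2821635493440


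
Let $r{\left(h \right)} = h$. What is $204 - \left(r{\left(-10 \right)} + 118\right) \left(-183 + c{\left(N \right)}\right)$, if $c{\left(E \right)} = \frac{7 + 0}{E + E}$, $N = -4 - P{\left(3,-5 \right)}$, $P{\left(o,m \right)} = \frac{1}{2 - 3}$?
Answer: $20094$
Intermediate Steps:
$P{\left(o,m \right)} = -1$ ($P{\left(o,m \right)} = \frac{1}{-1} = -1$)
$N = -3$ ($N = -4 - -1 = -4 + 1 = -3$)
$c{\left(E \right)} = \frac{7}{2 E}$
$204 - \left(r{\left(-10 \right)} + 118\right) \left(-183 + c{\left(N \right)}\right) = 204 - \left(-10 + 118\right) \left(-183 + \frac{7}{2 \left(-3\right)}\right) = 204 - 108 \left(-183 + \frac{7}{2} \left(- \frac{1}{3}\right)\right) = 204 - 108 \left(-183 - \frac{7}{6}\right) = 204 - 108 \left(- \frac{1105}{6}\right) = 204 - -19890 = 204 + 19890 = 20094$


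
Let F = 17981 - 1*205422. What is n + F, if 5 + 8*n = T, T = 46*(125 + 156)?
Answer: -1486607/8 ≈ -1.8583e+5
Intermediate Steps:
F = -187441 (F = 17981 - 205422 = -187441)
T = 12926 (T = 46*281 = 12926)
n = 12921/8 (n = -5/8 + (⅛)*12926 = -5/8 + 6463/4 = 12921/8 ≈ 1615.1)
n + F = 12921/8 - 187441 = -1486607/8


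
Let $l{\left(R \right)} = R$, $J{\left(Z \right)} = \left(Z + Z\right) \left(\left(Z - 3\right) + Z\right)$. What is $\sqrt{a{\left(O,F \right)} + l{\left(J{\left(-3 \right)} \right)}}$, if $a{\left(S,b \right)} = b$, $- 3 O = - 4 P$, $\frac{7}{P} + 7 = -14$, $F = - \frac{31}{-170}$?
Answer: $\frac{\sqrt{1565870}}{170} \approx 7.3609$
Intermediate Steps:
$F = \frac{31}{170}$ ($F = \left(-31\right) \left(- \frac{1}{170}\right) = \frac{31}{170} \approx 0.18235$)
$P = - \frac{1}{3}$ ($P = \frac{7}{-7 - 14} = \frac{7}{-21} = 7 \left(- \frac{1}{21}\right) = - \frac{1}{3} \approx -0.33333$)
$O = - \frac{4}{9}$ ($O = - \frac{\left(-4\right) \left(- \frac{1}{3}\right)}{3} = \left(- \frac{1}{3}\right) \frac{4}{3} = - \frac{4}{9} \approx -0.44444$)
$J{\left(Z \right)} = 2 Z \left(-3 + 2 Z\right)$ ($J{\left(Z \right)} = 2 Z \left(\left(Z - 3\right) + Z\right) = 2 Z \left(\left(-3 + Z\right) + Z\right) = 2 Z \left(-3 + 2 Z\right)$)
$\sqrt{a{\left(O,F \right)} + l{\left(J{\left(-3 \right)} \right)}} = \sqrt{\frac{31}{170} + 2 \left(-3\right) \left(-3 + 2 \left(-3\right)\right)} = \sqrt{\frac{31}{170} + 2 \left(-3\right) \left(-3 - 6\right)} = \sqrt{\frac{31}{170} + 2 \left(-3\right) \left(-9\right)} = \sqrt{\frac{31}{170} + 54} = \sqrt{\frac{9211}{170}} = \frac{\sqrt{1565870}}{170}$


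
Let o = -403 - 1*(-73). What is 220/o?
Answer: -2/3 ≈ -0.66667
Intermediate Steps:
o = -330 (o = -403 + 73 = -330)
220/o = 220/(-330) = 220*(-1/330) = -2/3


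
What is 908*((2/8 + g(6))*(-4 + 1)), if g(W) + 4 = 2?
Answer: 4767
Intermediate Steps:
g(W) = -2 (g(W) = -4 + 2 = -2)
908*((2/8 + g(6))*(-4 + 1)) = 908*((2/8 - 2)*(-4 + 1)) = 908*((2*(⅛) - 2)*(-3)) = 908*((¼ - 2)*(-3)) = 908*(-7/4*(-3)) = 908*(21/4) = 4767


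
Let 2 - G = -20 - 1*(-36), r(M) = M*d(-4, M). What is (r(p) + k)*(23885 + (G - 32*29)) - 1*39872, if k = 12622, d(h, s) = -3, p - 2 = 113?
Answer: 281631339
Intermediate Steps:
p = 115 (p = 2 + 113 = 115)
r(M) = -3*M (r(M) = M*(-3) = -3*M)
G = -14 (G = 2 - (-20 - 1*(-36)) = 2 - (-20 + 36) = 2 - 1*16 = 2 - 16 = -14)
(r(p) + k)*(23885 + (G - 32*29)) - 1*39872 = (-3*115 + 12622)*(23885 + (-14 - 32*29)) - 1*39872 = (-345 + 12622)*(23885 + (-14 - 928)) - 39872 = 12277*(23885 - 942) - 39872 = 12277*22943 - 39872 = 281671211 - 39872 = 281631339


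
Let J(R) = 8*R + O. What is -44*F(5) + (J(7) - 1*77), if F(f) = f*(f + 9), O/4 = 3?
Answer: -3089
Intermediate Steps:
O = 12 (O = 4*3 = 12)
F(f) = f*(9 + f)
J(R) = 12 + 8*R (J(R) = 8*R + 12 = 12 + 8*R)
-44*F(5) + (J(7) - 1*77) = -220*(9 + 5) + ((12 + 8*7) - 1*77) = -220*14 + ((12 + 56) - 77) = -44*70 + (68 - 77) = -3080 - 9 = -3089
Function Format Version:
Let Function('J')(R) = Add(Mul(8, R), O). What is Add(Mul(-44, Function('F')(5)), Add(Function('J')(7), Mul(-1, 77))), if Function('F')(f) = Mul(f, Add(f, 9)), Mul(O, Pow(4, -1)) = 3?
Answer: -3089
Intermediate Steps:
O = 12 (O = Mul(4, 3) = 12)
Function('F')(f) = Mul(f, Add(9, f))
Function('J')(R) = Add(12, Mul(8, R)) (Function('J')(R) = Add(Mul(8, R), 12) = Add(12, Mul(8, R)))
Add(Mul(-44, Function('F')(5)), Add(Function('J')(7), Mul(-1, 77))) = Add(Mul(-44, Mul(5, Add(9, 5))), Add(Add(12, Mul(8, 7)), Mul(-1, 77))) = Add(Mul(-44, Mul(5, 14)), Add(Add(12, 56), -77)) = Add(Mul(-44, 70), Add(68, -77)) = Add(-3080, -9) = -3089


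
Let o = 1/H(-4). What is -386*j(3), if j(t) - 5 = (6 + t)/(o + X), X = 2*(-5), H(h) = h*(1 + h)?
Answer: -187982/119 ≈ -1579.7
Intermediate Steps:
X = -10
o = 1/12 (o = 1/(-4*(1 - 4)) = 1/(-4*(-3)) = 1/12 ≈ 0.083333)
j(t) = 523/119 - 12*t/119 (j(t) = 5 + (6 + t)/(1/12 - 10) = 5 + (6 + t)/(-119/12) = 5 + (6 + t)*(-12/119) = 5 + (-72/119 - 12*t/119) = 523/119 - 12*t/119)
-386*j(3) = -386*(523/119 - 12/119*3) = -386*(523/119 - 36/119) = -386*487/119 = -187982/119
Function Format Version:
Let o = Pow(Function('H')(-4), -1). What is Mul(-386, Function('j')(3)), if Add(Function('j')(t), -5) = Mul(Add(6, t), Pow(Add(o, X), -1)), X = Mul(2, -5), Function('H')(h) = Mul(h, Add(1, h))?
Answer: Rational(-187982, 119) ≈ -1579.7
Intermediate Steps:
X = -10
o = Rational(1, 12) (o = Pow(Mul(-4, Add(1, -4)), -1) = Pow(Mul(-4, -3), -1) = Pow(12, -1) = Rational(1, 12) ≈ 0.083333)
Function('j')(t) = Add(Rational(523, 119), Mul(Rational(-12, 119), t)) (Function('j')(t) = Add(5, Mul(Add(6, t), Pow(Add(Rational(1, 12), -10), -1))) = Add(5, Mul(Add(6, t), Pow(Rational(-119, 12), -1))) = Add(5, Mul(Add(6, t), Rational(-12, 119))) = Add(5, Add(Rational(-72, 119), Mul(Rational(-12, 119), t))) = Add(Rational(523, 119), Mul(Rational(-12, 119), t)))
Mul(-386, Function('j')(3)) = Mul(-386, Add(Rational(523, 119), Mul(Rational(-12, 119), 3))) = Mul(-386, Add(Rational(523, 119), Rational(-36, 119))) = Mul(-386, Rational(487, 119)) = Rational(-187982, 119)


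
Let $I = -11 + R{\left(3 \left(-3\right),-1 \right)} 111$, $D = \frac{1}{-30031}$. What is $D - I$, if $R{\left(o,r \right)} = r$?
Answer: $\frac{3663781}{30031} \approx 122.0$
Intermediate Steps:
$D = - \frac{1}{30031} \approx -3.3299 \cdot 10^{-5}$
$I = -122$ ($I = -11 - 111 = -122$)
$D - I = - \frac{1}{30031} - -122 = - \frac{1}{30031} + 122 = \frac{3663781}{30031}$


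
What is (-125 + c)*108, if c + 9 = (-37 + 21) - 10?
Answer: -17280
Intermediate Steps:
c = -35 (c = -9 + ((-37 + 21) - 10) = -9 + (-16 - 10) = -9 - 26 = -35)
(-125 + c)*108 = (-125 - 35)*108 = -160*108 = -17280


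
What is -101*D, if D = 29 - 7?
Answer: -2222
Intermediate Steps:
D = 22
-101*D = -101*22 = -2222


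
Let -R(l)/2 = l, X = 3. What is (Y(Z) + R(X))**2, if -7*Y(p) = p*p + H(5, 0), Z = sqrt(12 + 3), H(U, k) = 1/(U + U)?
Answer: 326041/4900 ≈ 66.539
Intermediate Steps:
R(l) = -2*l
H(U, k) = 1/(2*U)
Z = sqrt(15) ≈ 3.8730
Y(p) = -1/70 - p**2/7 (Y(p) = -(p*p + (1/2)/5)/7 = -(p**2 + (1/2)*(1/5))/7 = -(p**2 + 1/10)/7 = -(1/10 + p**2)/7 = -1/70 - p**2/7)
(Y(Z) + R(X))**2 = ((-1/70 - (sqrt(15))**2/7) - 2*3)**2 = ((-1/70 - 1/7*15) - 6)**2 = ((-1/70 - 15/7) - 6)**2 = (-151/70 - 6)**2 = (-571/70)**2 = 326041/4900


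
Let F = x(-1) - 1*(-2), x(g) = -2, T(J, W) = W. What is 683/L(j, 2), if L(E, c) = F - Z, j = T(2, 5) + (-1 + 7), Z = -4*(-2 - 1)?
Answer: -683/12 ≈ -56.917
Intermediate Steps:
F = 0 (F = -2 - 1*(-2) = -2 + 2 = 0)
Z = 12 (Z = -4*(-3) = 12)
j = 11 (j = 5 + (-1 + 7) = 5 + 6 = 11)
L(E, c) = -12 (L(E, c) = 0 - 1*12 = 0 - 12 = -12)
683/L(j, 2) = 683/(-12) = 683*(-1/12) = -683/12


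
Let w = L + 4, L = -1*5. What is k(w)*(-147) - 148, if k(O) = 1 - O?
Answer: -442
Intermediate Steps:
L = -5
w = -1 (w = -5 + 4 = -1)
k(w)*(-147) - 148 = (1 - 1*(-1))*(-147) - 148 = (1 + 1)*(-147) - 148 = 2*(-147) - 148 = -294 - 148 = -442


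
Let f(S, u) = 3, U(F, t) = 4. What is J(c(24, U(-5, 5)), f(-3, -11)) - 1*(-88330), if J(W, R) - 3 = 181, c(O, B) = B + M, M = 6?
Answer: 88514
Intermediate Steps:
c(O, B) = 6 + B (c(O, B) = B + 6 = 6 + B)
J(W, R) = 184 (J(W, R) = 3 + 181 = 184)
J(c(24, U(-5, 5)), f(-3, -11)) - 1*(-88330) = 184 - 1*(-88330) = 184 + 88330 = 88514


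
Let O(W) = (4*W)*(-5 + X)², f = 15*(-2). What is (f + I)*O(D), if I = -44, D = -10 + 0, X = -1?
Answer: 106560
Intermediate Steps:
D = -10
f = -30
O(W) = 144*W (O(W) = (4*W)*(-5 - 1)² = (4*W)*(-6)² = (4*W)*36 = 144*W)
(f + I)*O(D) = (-30 - 44)*(144*(-10)) = -74*(-1440) = 106560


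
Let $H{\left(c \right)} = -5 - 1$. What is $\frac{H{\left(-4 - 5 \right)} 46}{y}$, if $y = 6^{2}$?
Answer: $- \frac{23}{3} \approx -7.6667$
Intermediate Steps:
$y = 36$
$H{\left(c \right)} = -6$
$\frac{H{\left(-4 - 5 \right)} 46}{y} = \frac{\left(-6\right) 46}{36} = \left(-276\right) \frac{1}{36} = - \frac{23}{3}$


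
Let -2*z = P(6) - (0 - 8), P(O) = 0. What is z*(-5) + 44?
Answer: 64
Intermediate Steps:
z = -4 (z = -(0 - (0 - 8))/2 = -(0 - 1*(-8))/2 = -(0 + 8)/2 = -1/2*8 = -4)
z*(-5) + 44 = -4*(-5) + 44 = 20 + 44 = 64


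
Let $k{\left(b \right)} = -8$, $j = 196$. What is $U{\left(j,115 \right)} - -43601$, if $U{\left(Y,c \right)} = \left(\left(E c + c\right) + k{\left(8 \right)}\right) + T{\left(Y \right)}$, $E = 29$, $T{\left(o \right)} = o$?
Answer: $47239$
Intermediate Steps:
$U{\left(Y,c \right)} = -8 + Y + 30 c$ ($U{\left(Y,c \right)} = \left(\left(29 c + c\right) - 8\right) + Y = \left(30 c - 8\right) + Y = \left(-8 + 30 c\right) + Y = -8 + Y + 30 c$)
$U{\left(j,115 \right)} - -43601 = \left(-8 + 196 + 30 \cdot 115\right) - -43601 = \left(-8 + 196 + 3450\right) + 43601 = 3638 + 43601 = 47239$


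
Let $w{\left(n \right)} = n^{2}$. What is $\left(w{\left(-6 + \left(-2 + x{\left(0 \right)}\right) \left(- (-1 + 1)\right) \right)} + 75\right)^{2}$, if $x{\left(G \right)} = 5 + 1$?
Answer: $12321$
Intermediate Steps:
$x{\left(G \right)} = 6$
$\left(w{\left(-6 + \left(-2 + x{\left(0 \right)}\right) \left(- (-1 + 1)\right) \right)} + 75\right)^{2} = \left(\left(-6 + \left(-2 + 6\right) \left(- (-1 + 1)\right)\right)^{2} + 75\right)^{2} = \left(\left(-6 + 4 \left(\left(-1\right) 0\right)\right)^{2} + 75\right)^{2} = \left(\left(-6 + 4 \cdot 0\right)^{2} + 75\right)^{2} = \left(\left(-6 + 0\right)^{2} + 75\right)^{2} = \left(\left(-6\right)^{2} + 75\right)^{2} = \left(36 + 75\right)^{2} = 111^{2} = 12321$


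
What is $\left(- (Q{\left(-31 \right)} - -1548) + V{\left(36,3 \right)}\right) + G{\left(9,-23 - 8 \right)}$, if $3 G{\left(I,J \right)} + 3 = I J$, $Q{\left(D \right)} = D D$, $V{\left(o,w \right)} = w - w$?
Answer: $-2603$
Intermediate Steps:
$V{\left(o,w \right)} = 0$
$Q{\left(D \right)} = D^{2}$
$G{\left(I,J \right)} = -1 + \frac{I J}{3}$
$\left(- (Q{\left(-31 \right)} - -1548) + V{\left(36,3 \right)}\right) + G{\left(9,-23 - 8 \right)} = \left(- (\left(-31\right)^{2} - -1548) + 0\right) + \left(-1 + \frac{1}{3} \cdot 9 \left(-23 - 8\right)\right) = \left(- (961 + 1548) + 0\right) + \left(-1 + \frac{1}{3} \cdot 9 \left(-31\right)\right) = \left(\left(-1\right) 2509 + 0\right) - 94 = \left(-2509 + 0\right) - 94 = -2509 - 94 = -2603$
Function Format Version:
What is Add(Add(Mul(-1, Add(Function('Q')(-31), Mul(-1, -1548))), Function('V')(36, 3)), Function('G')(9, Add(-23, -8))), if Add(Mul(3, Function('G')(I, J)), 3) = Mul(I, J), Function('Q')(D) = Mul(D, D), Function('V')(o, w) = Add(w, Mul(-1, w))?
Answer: -2603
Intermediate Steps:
Function('V')(o, w) = 0
Function('Q')(D) = Pow(D, 2)
Function('G')(I, J) = Add(-1, Mul(Rational(1, 3), I, J)) (Function('G')(I, J) = Add(-1, Mul(Rational(1, 3), Mul(I, J))) = Add(-1, Mul(Rational(1, 3), I, J)))
Add(Add(Mul(-1, Add(Function('Q')(-31), Mul(-1, -1548))), Function('V')(36, 3)), Function('G')(9, Add(-23, -8))) = Add(Add(Mul(-1, Add(Pow(-31, 2), Mul(-1, -1548))), 0), Add(-1, Mul(Rational(1, 3), 9, Add(-23, -8)))) = Add(Add(Mul(-1, Add(961, 1548)), 0), Add(-1, Mul(Rational(1, 3), 9, -31))) = Add(Add(Mul(-1, 2509), 0), Add(-1, -93)) = Add(Add(-2509, 0), -94) = Add(-2509, -94) = -2603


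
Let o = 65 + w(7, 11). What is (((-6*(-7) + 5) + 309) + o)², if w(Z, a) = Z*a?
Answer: 248004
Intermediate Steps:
o = 142 (o = 65 + 7*11 = 65 + 77 = 142)
(((-6*(-7) + 5) + 309) + o)² = (((-6*(-7) + 5) + 309) + 142)² = (((42 + 5) + 309) + 142)² = ((47 + 309) + 142)² = (356 + 142)² = 498² = 248004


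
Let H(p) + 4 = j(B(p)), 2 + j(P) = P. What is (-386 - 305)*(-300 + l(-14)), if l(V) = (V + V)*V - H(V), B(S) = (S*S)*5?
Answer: 609462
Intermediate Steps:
B(S) = 5*S**2 (B(S) = S**2*5 = 5*S**2)
j(P) = -2 + P
H(p) = -6 + 5*p**2 (H(p) = -4 + (-2 + 5*p**2) = -6 + 5*p**2)
l(V) = 6 - 3*V**2 (l(V) = (V + V)*V - (-6 + 5*V**2) = (2*V)*V + (6 - 5*V**2) = 2*V**2 + (6 - 5*V**2) = 6 - 3*V**2)
(-386 - 305)*(-300 + l(-14)) = (-386 - 305)*(-300 + (6 - 3*(-14)**2)) = -691*(-300 + (6 - 3*196)) = -691*(-300 + (6 - 588)) = -691*(-300 - 582) = -691*(-882) = 609462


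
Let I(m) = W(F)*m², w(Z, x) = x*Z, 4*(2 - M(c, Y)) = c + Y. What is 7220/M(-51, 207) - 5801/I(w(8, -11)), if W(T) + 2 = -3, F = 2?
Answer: -279343763/1432640 ≈ -194.99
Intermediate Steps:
M(c, Y) = 2 - Y/4 - c/4 (M(c, Y) = 2 - (c + Y)/4 = 2 - (Y + c)/4 = 2 + (-Y/4 - c/4) = 2 - Y/4 - c/4)
W(T) = -5 (W(T) = -2 - 3 = -5)
w(Z, x) = Z*x
I(m) = -5*m²
7220/M(-51, 207) - 5801/I(w(8, -11)) = 7220/(2 - ¼*207 - ¼*(-51)) - 5801/((-5*(8*(-11))²)) = 7220/(2 - 207/4 + 51/4) - 5801/((-5*(-88)²)) = 7220/(-37) - 5801/((-5*7744)) = 7220*(-1/37) - 5801/(-38720) = -7220/37 - 5801*(-1/38720) = -7220/37 + 5801/38720 = -279343763/1432640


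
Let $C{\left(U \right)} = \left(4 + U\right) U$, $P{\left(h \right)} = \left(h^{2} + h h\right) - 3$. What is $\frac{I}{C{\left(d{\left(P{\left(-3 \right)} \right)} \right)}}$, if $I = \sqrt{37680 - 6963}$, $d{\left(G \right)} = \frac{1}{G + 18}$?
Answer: $\frac{3267 \sqrt{3413}}{133} \approx 1435.0$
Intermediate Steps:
$P{\left(h \right)} = -3 + 2 h^{2}$ ($P{\left(h \right)} = \left(h^{2} + h^{2}\right) - 3 = 2 h^{2} - 3 = -3 + 2 h^{2}$)
$d{\left(G \right)} = \frac{1}{18 + G}$
$I = 3 \sqrt{3413}$ ($I = \sqrt{30717} = 3 \sqrt{3413} \approx 175.26$)
$C{\left(U \right)} = U \left(4 + U\right)$
$\frac{I}{C{\left(d{\left(P{\left(-3 \right)} \right)} \right)}} = \frac{3 \sqrt{3413}}{\frac{1}{18 - \left(3 - 2 \left(-3\right)^{2}\right)} \left(4 + \frac{1}{18 - \left(3 - 2 \left(-3\right)^{2}\right)}\right)} = \frac{3 \sqrt{3413}}{\frac{1}{18 + \left(-3 + 2 \cdot 9\right)} \left(4 + \frac{1}{18 + \left(-3 + 2 \cdot 9\right)}\right)} = \frac{3 \sqrt{3413}}{\frac{1}{18 + \left(-3 + 18\right)} \left(4 + \frac{1}{18 + \left(-3 + 18\right)}\right)} = \frac{3 \sqrt{3413}}{\frac{1}{18 + 15} \left(4 + \frac{1}{18 + 15}\right)} = \frac{3 \sqrt{3413}}{\frac{1}{33} \left(4 + \frac{1}{33}\right)} = \frac{3 \sqrt{3413}}{\frac{1}{33} \cdot \frac{133}{33}} = \frac{3 \sqrt{3413}}{\frac{133}{1089}} = 3 \sqrt{3413} \cdot \frac{1089}{133} = \frac{3267 \sqrt{3413}}{133}$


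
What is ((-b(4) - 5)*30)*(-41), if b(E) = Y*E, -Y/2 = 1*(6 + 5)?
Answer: -102090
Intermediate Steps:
Y = -22 (Y = -2*(6 + 5) = -2*11 = -22)
b(E) = -22*E
((-b(4) - 5)*30)*(-41) = ((-(-22)*4 - 5)*30)*(-41) = ((-1*(-88) - 5)*30)*(-41) = ((88 - 5)*30)*(-41) = (83*30)*(-41) = 2490*(-41) = -102090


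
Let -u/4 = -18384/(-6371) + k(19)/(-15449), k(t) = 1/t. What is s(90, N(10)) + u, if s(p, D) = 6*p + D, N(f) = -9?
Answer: 971430596399/1870086001 ≈ 519.46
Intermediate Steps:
s(p, D) = D + 6*p
u = -21585070132/1870086001 (u = -4*(-18384/(-6371) + 1/(19*(-15449))) = -4*(-18384*(-1/6371) + (1/19)*(-1/15449)) = -4*(18384/6371 - 1/293531) = -4*5396267533/1870086001 = -21585070132/1870086001 ≈ -11.542)
s(90, N(10)) + u = (-9 + 6*90) - 21585070132/1870086001 = (-9 + 540) - 21585070132/1870086001 = 531 - 21585070132/1870086001 = 971430596399/1870086001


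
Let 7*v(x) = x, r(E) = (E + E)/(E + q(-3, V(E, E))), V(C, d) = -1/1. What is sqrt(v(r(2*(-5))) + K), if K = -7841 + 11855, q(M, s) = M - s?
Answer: sqrt(1770279)/21 ≈ 63.358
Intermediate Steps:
V(C, d) = -1 (V(C, d) = -1*1 = -1)
r(E) = 2*E/(-2 + E) (r(E) = (E + E)/(E + (-3 - 1*(-1))) = (2*E)/(E + (-3 + 1)) = (2*E)/(E - 2) = (2*E)/(-2 + E) = 2*E/(-2 + E))
K = 4014
v(x) = x/7
sqrt(v(r(2*(-5))) + K) = sqrt((2*(2*(-5))/(-2 + 2*(-5)))/7 + 4014) = sqrt((2*(-10)/(-2 - 10))/7 + 4014) = sqrt((2*(-10)/(-12))/7 + 4014) = sqrt((2*(-10)*(-1/12))/7 + 4014) = sqrt((1/7)*(5/3) + 4014) = sqrt(5/21 + 4014) = sqrt(84299/21) = sqrt(1770279)/21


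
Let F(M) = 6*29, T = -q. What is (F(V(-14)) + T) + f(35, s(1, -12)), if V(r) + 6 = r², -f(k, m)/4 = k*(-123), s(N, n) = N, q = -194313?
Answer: 211707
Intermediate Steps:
f(k, m) = 492*k (f(k, m) = -4*k*(-123) = -(-492)*k = 492*k)
T = 194313 (T = -1*(-194313) = 194313)
V(r) = -6 + r²
F(M) = 174
(F(V(-14)) + T) + f(35, s(1, -12)) = (174 + 194313) + 492*35 = 194487 + 17220 = 211707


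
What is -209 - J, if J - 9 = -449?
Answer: 231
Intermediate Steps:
J = -440 (J = 9 - 449 = -440)
-209 - J = -209 - 1*(-440) = -209 + 440 = 231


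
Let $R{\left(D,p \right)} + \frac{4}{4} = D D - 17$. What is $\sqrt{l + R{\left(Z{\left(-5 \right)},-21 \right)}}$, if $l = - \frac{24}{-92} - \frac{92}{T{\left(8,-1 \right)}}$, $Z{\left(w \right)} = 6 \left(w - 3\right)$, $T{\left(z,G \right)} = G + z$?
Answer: $\frac{2 \sqrt{14730373}}{161} \approx 47.677$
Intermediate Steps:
$Z{\left(w \right)} = -18 + 6 w$ ($Z{\left(w \right)} = 6 \left(-3 + w\right) = -18 + 6 w$)
$R{\left(D,p \right)} = -18 + D^{2}$ ($R{\left(D,p \right)} = -1 + \left(D D - 17\right) = -1 + \left(D^{2} - 17\right) = -1 + \left(-17 + D^{2}\right) = -18 + D^{2}$)
$l = - \frac{2074}{161}$ ($l = - \frac{24}{-92} - \frac{92}{-1 + 8} = \left(-24\right) \left(- \frac{1}{92}\right) - \frac{92}{7} = \frac{6}{23} - \frac{92}{7} = - \frac{2074}{161} \approx -12.882$)
$\sqrt{l + R{\left(Z{\left(-5 \right)},-21 \right)}} = \sqrt{- \frac{2074}{161} - \left(18 - \left(-18 + 6 \left(-5\right)\right)^{2}\right)} = \sqrt{- \frac{2074}{161} - \left(18 - \left(-18 - 30\right)^{2}\right)} = \sqrt{- \frac{2074}{161} - \left(18 - \left(-48\right)^{2}\right)} = \sqrt{- \frac{2074}{161} + \left(-18 + 2304\right)} = \sqrt{- \frac{2074}{161} + 2286} = \sqrt{\frac{365972}{161}} = \frac{2 \sqrt{14730373}}{161}$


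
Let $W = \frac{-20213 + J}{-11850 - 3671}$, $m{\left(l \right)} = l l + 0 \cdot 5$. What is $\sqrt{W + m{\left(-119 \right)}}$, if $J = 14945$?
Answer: $\frac{\sqrt{3411487070629}}{15521} \approx 119.0$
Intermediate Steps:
$m{\left(l \right)} = l^{2}$ ($m{\left(l \right)} = l^{2} + 0 = l^{2}$)
$W = \frac{5268}{15521}$ ($W = \frac{-20213 + 14945}{-11850 - 3671} = - \frac{5268}{-15521} = \left(-5268\right) \left(- \frac{1}{15521}\right) = \frac{5268}{15521} \approx 0.33941$)
$\sqrt{W + m{\left(-119 \right)}} = \sqrt{\frac{5268}{15521} + \left(-119\right)^{2}} = \sqrt{\frac{5268}{15521} + 14161} = \sqrt{\frac{219798149}{15521}} = \frac{\sqrt{3411487070629}}{15521}$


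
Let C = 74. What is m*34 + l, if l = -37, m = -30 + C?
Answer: 1459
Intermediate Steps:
m = 44 (m = -30 + 74 = 44)
m*34 + l = 44*34 - 37 = 1496 - 37 = 1459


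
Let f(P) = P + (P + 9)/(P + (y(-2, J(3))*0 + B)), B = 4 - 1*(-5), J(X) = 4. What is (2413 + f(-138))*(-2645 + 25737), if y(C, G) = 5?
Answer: 52557392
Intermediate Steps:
B = 9 (B = 4 + 5 = 9)
f(P) = 1 + P (f(P) = P + (P + 9)/(P + (5*0 + 9)) = P + (9 + P)/(P + (0 + 9)) = P + (9 + P)/(P + 9) = P + (9 + P)/(9 + P) = P + 1 = 1 + P)
(2413 + f(-138))*(-2645 + 25737) = (2413 + (1 - 138))*(-2645 + 25737) = (2413 - 137)*23092 = 2276*23092 = 52557392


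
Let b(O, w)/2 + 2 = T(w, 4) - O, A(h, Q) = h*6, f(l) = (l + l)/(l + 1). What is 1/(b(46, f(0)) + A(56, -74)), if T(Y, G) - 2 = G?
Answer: 1/252 ≈ 0.0039683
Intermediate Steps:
T(Y, G) = 2 + G
f(l) = 2*l/(1 + l) (f(l) = (2*l)/(1 + l) = 2*l/(1 + l))
A(h, Q) = 6*h
b(O, w) = 8 - 2*O (b(O, w) = -4 + 2*((2 + 4) - O) = -4 + 2*(6 - O) = -4 + (12 - 2*O) = 8 - 2*O)
1/(b(46, f(0)) + A(56, -74)) = 1/((8 - 2*46) + 6*56) = 1/((8 - 92) + 336) = 1/(-84 + 336) = 1/252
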